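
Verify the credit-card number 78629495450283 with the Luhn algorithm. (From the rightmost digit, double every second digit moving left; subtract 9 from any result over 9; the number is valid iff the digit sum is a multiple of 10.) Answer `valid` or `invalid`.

valid

From the right, keep odd positions and double even positions (subtract 9 from any doubled value over 9):
  doubled (positions 2,4,...): 7 0 8 9 9 3 5 → sum 41
  kept (positions 1,3,...): 3 2 5 5 4 2 8 → sum 29
Total = 70.
70 mod 10 = 0, so the number is valid.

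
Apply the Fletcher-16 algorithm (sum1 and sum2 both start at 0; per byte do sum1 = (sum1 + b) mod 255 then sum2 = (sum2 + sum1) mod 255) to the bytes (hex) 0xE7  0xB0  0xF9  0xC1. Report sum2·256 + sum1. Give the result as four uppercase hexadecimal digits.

Running sums (mod 255):
  after byte 0 (0xE7): sum1=231, sum2=231
  after byte 1 (0xB0): sum1=152, sum2=128
  after byte 2 (0xF9): sum1=146, sum2=19
  after byte 3 (0xC1): sum1=84, sum2=103
Checksum = sum2·256 + sum1 = 103·256 + 84 = 26452 = 0x6754.

6754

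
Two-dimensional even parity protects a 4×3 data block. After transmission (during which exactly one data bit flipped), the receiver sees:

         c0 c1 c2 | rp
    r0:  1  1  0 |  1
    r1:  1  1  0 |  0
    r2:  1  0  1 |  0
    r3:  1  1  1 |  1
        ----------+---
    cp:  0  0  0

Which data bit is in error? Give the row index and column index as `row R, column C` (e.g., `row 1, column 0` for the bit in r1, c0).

row 0, column 1

Recompute each row's even parity and compare to rp:
  r0: data parity 0, sent rp 1 → mismatch
  r1: data parity 0, sent rp 0 → ok
  r2: data parity 0, sent rp 0 → ok
  r3: data parity 1, sent rp 1 → ok
Recompute each column's even parity and compare to cp:
  c0: data parity 0, sent cp 0 → ok
  c1: data parity 1, sent cp 0 → mismatch
  c2: data parity 0, sent cp 0 → ok
Exactly one row (r0) and one column (c1) fail → the flipped bit is at their intersection.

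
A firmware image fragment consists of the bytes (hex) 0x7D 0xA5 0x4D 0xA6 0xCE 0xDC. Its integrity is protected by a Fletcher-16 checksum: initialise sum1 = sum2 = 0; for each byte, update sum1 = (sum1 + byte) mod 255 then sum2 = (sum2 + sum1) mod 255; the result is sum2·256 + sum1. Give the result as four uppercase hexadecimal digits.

D0C2

Running sums (mod 255):
  after byte 0 (0x7D): sum1=125, sum2=125
  after byte 1 (0xA5): sum1=35, sum2=160
  after byte 2 (0x4D): sum1=112, sum2=17
  after byte 3 (0xA6): sum1=23, sum2=40
  after byte 4 (0xCE): sum1=229, sum2=14
  after byte 5 (0xDC): sum1=194, sum2=208
Checksum = sum2·256 + sum1 = 208·256 + 194 = 53442 = 0xD0C2.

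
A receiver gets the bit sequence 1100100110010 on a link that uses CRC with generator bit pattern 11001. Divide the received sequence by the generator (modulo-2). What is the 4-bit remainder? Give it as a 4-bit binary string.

0000

Modulo-2 division of 1100100110010 by 11001:
  pos 0: 11001 XOR 11001 = 00000
  pos 7: 11001 XOR 11001 = 00000
Remainder = 0000 (zero — the frame passes the CRC check).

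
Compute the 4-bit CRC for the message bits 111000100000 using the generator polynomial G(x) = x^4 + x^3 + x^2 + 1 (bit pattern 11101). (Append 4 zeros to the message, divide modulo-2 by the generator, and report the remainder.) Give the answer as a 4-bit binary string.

Append 4 zeros: 1110001000000000. Divide by 11101 (XOR where the leading bit is 1):
  pos 0: 11100 XOR 11101 = 00001
  pos 4: 10100 XOR 11101 = 01001
  pos 5: 10010 XOR 11101 = 01111
  pos 6: 11110 XOR 11101 = 00011
  pos 9: 11000 XOR 11101 = 00101
  pos 11: 10100 XOR 11101 = 01001
Remainder (last 4 bits) = 1001. This is the CRC / FCS.

1001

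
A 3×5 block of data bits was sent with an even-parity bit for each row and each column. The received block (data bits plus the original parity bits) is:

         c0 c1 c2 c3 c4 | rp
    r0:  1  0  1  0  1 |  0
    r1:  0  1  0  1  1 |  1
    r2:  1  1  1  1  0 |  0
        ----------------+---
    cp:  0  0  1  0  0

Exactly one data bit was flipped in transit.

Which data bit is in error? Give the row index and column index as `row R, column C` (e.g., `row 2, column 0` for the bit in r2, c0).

Recompute each row's even parity and compare to rp:
  r0: data parity 1, sent rp 0 → mismatch
  r1: data parity 1, sent rp 1 → ok
  r2: data parity 0, sent rp 0 → ok
Recompute each column's even parity and compare to cp:
  c0: data parity 0, sent cp 0 → ok
  c1: data parity 0, sent cp 0 → ok
  c2: data parity 0, sent cp 1 → mismatch
  c3: data parity 0, sent cp 0 → ok
  c4: data parity 0, sent cp 0 → ok
Exactly one row (r0) and one column (c2) fail → the flipped bit is at their intersection.

row 0, column 2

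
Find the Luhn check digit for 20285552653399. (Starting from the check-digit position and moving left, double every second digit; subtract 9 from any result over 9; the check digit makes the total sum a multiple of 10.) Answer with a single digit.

Partial digits right→left: 9 9 3 3 5 6 2 5 5 5 8 2 0 2
Double every second digit counting from the check-digit position (so the 1st, 3rd, 5th, ... of the partial from the right).
  doubled (with −9 where >9): 9 6 1 4 1 7 0 → sum 28
  kept as-is: 9 3 6 5 5 2 2 → sum 32
Total = 28 + 32 = 60.
Check digit = (10 − (60 mod 10)) mod 10 = 0.

0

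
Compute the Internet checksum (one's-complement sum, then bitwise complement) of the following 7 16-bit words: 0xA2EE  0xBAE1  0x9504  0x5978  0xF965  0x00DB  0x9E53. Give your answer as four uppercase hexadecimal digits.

One's-complement addition (fold any carry out of bit 15 back into bit 0):
  0xA2EE + 0xBAE1 = 0x15DCF → wrap carry → 0x5DD0
  0x5DD0 + 0x9504 = 0x0F2D4
  0xF2D4 + 0x5978 = 0x14C4C → wrap carry → 0x4C4D
  0x4C4D + 0xF965 = 0x145B2 → wrap carry → 0x45B3
  0x45B3 + 0x00DB = 0x0468E
  0x468E + 0x9E53 = 0x0E4E1
One's-complement sum = 0xE4E1.
Checksum = ~0xE4E1 & 0xFFFF = 0x1B1E.

1B1E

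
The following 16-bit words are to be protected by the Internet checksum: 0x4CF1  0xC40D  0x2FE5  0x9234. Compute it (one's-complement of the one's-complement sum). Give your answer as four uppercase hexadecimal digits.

2CE7

One's-complement addition (fold any carry out of bit 15 back into bit 0):
  0x4CF1 + 0xC40D = 0x110FE → wrap carry → 0x10FF
  0x10FF + 0x2FE5 = 0x040E4
  0x40E4 + 0x9234 = 0x0D318
One's-complement sum = 0xD318.
Checksum = ~0xD318 & 0xFFFF = 0x2CE7.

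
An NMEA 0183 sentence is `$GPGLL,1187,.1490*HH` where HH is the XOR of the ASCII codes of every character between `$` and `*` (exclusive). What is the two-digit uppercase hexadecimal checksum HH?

7D

XOR the ASCII codes of the payload characters:
  'G' = 0x47 → acc = 0x47
  'P' = 0x50 → acc = 0x17
  'G' = 0x47 → acc = 0x50
  'L' = 0x4C → acc = 0x1C
  'L' = 0x4C → acc = 0x50
  ',' = 0x2C → acc = 0x7C
  '1' = 0x31 → acc = 0x4D
  '1' = 0x31 → acc = 0x7C
  '8' = 0x38 → acc = 0x44
  '7' = 0x37 → acc = 0x73
  ',' = 0x2C → acc = 0x5F
  '.' = 0x2E → acc = 0x71
  '1' = 0x31 → acc = 0x40
  '4' = 0x34 → acc = 0x74
  '9' = 0x39 → acc = 0x4D
  '0' = 0x30 → acc = 0x7D
Checksum = 0x7D.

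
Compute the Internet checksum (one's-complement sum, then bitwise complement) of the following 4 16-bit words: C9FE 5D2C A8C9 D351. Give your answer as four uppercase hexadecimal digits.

5CB9

One's-complement addition (fold any carry out of bit 15 back into bit 0):
  0xC9FE + 0x5D2C = 0x1272A → wrap carry → 0x272B
  0x272B + 0xA8C9 = 0x0CFF4
  0xCFF4 + 0xD351 = 0x1A345 → wrap carry → 0xA346
One's-complement sum = 0xA346.
Checksum = ~0xA346 & 0xFFFF = 0x5CB9.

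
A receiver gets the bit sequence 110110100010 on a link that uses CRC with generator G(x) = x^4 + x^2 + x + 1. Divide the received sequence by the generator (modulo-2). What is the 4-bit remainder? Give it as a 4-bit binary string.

Modulo-2 division of 110110100010 by 10111:
  pos 0: 11011 XOR 10111 = 01100
  pos 1: 11000 XOR 10111 = 01111
  pos 2: 11111 XOR 10111 = 01000
  pos 3: 10000 XOR 10111 = 00111
  pos 5: 11100 XOR 10111 = 01011
  pos 6: 10111 XOR 10111 = 00000
Remainder = 0000 (zero — the frame passes the CRC check).

0000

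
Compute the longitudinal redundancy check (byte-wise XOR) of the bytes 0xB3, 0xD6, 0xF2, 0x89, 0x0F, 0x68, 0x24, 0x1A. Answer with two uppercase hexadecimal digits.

XOR the bytes together:
  start with 0xB3
  0xB3 ⊕ 0xD6 = 0x65
  0x65 ⊕ 0xF2 = 0x97
  0x97 ⊕ 0x89 = 0x1E
  0x1E ⊕ 0x0F = 0x11
  0x11 ⊕ 0x68 = 0x79
  0x79 ⊕ 0x24 = 0x5D
  0x5D ⊕ 0x1A = 0x47

47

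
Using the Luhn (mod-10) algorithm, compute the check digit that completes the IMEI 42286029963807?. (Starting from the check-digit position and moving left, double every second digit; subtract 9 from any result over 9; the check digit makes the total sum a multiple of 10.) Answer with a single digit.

Partial digits right→left: 7 0 8 3 6 9 9 2 0 6 8 2 2 4
Double every second digit counting from the check-digit position (so the 1st, 3rd, 5th, ... of the partial from the right).
  doubled (with −9 where >9): 5 7 3 9 0 7 4 → sum 35
  kept as-is: 0 3 9 2 6 2 4 → sum 26
Total = 35 + 26 = 61.
Check digit = (10 − (61 mod 10)) mod 10 = 9.

9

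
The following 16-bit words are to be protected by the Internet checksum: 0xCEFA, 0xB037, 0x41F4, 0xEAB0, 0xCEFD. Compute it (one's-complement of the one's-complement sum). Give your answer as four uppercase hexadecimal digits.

One's-complement addition (fold any carry out of bit 15 back into bit 0):
  0xCEFA + 0xB037 = 0x17F31 → wrap carry → 0x7F32
  0x7F32 + 0x41F4 = 0x0C126
  0xC126 + 0xEAB0 = 0x1ABD6 → wrap carry → 0xABD7
  0xABD7 + 0xCEFD = 0x17AD4 → wrap carry → 0x7AD5
One's-complement sum = 0x7AD5.
Checksum = ~0x7AD5 & 0xFFFF = 0x852A.

852A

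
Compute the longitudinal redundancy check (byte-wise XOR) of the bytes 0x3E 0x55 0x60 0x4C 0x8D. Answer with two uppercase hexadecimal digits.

XOR the bytes together:
  start with 0x3E
  0x3E ⊕ 0x55 = 0x6B
  0x6B ⊕ 0x60 = 0x0B
  0x0B ⊕ 0x4C = 0x47
  0x47 ⊕ 0x8D = 0xCA

CA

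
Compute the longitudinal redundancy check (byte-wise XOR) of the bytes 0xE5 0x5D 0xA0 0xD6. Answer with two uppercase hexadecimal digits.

CE

XOR the bytes together:
  start with 0xE5
  0xE5 ⊕ 0x5D = 0xB8
  0xB8 ⊕ 0xA0 = 0x18
  0x18 ⊕ 0xD6 = 0xCE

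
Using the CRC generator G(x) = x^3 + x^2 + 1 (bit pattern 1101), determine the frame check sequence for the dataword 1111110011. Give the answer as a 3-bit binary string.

100

Append 3 zeros: 1111110011000. Divide by 1101 (XOR where the leading bit is 1):
  pos 0: 1111 XOR 1101 = 0010
  pos 2: 1011 XOR 1101 = 0110
  pos 3: 1100 XOR 1101 = 0001
  pos 6: 1011 XOR 1101 = 0110
  pos 7: 1100 XOR 1101 = 0001
Remainder (last 3 bits) = 100. This is the CRC / FCS.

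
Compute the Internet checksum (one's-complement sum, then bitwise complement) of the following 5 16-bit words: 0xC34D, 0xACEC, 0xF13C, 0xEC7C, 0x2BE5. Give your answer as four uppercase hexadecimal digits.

8626

One's-complement addition (fold any carry out of bit 15 back into bit 0):
  0xC34D + 0xACEC = 0x17039 → wrap carry → 0x703A
  0x703A + 0xF13C = 0x16176 → wrap carry → 0x6177
  0x6177 + 0xEC7C = 0x14DF3 → wrap carry → 0x4DF4
  0x4DF4 + 0x2BE5 = 0x079D9
One's-complement sum = 0x79D9.
Checksum = ~0x79D9 & 0xFFFF = 0x8626.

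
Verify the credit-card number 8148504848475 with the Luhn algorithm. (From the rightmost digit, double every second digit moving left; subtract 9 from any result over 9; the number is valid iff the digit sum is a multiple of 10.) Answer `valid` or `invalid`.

From the right, keep odd positions and double even positions (subtract 9 from any doubled value over 9):
  doubled (positions 2,4,...): 5 7 7 0 7 2 → sum 28
  kept (positions 1,3,...): 5 4 4 4 5 4 8 → sum 34
Total = 62.
62 mod 10 = 2, so the number is invalid.

invalid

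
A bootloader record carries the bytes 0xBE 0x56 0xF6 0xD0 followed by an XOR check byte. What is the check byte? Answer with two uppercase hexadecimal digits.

CE

XOR the bytes together:
  start with 0xBE
  0xBE ⊕ 0x56 = 0xE8
  0xE8 ⊕ 0xF6 = 0x1E
  0x1E ⊕ 0xD0 = 0xCE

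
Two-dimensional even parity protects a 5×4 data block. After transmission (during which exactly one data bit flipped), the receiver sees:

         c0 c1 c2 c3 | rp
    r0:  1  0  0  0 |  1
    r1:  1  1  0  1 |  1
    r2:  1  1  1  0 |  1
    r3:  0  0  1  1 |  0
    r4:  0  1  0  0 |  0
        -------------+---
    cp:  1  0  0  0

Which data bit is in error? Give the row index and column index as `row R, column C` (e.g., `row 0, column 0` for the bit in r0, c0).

row 4, column 1

Recompute each row's even parity and compare to rp:
  r0: data parity 1, sent rp 1 → ok
  r1: data parity 1, sent rp 1 → ok
  r2: data parity 1, sent rp 1 → ok
  r3: data parity 0, sent rp 0 → ok
  r4: data parity 1, sent rp 0 → mismatch
Recompute each column's even parity and compare to cp:
  c0: data parity 1, sent cp 1 → ok
  c1: data parity 1, sent cp 0 → mismatch
  c2: data parity 0, sent cp 0 → ok
  c3: data parity 0, sent cp 0 → ok
Exactly one row (r4) and one column (c1) fail → the flipped bit is at their intersection.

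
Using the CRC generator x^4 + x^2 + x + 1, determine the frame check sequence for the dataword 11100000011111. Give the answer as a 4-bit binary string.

1111

Append 4 zeros: 111000000111110000. Divide by 10111 (XOR where the leading bit is 1):
  pos 0: 11100 XOR 10111 = 01011
  pos 1: 10110 XOR 10111 = 00001
  pos 5: 10001 XOR 10111 = 00110
  pos 7: 11011 XOR 10111 = 01100
  pos 8: 11001 XOR 10111 = 01110
  pos 9: 11101 XOR 10111 = 01010
  pos 10: 10100 XOR 10111 = 00011
  pos 13: 11000 XOR 10111 = 01111
Remainder (last 4 bits) = 1111. This is the CRC / FCS.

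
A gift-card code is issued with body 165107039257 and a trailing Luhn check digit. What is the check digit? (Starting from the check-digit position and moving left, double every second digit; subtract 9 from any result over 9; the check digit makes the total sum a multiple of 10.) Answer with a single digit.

5

Partial digits right→left: 7 5 2 9 3 0 7 0 1 5 6 1
Double every second digit counting from the check-digit position (so the 1st, 3rd, 5th, ... of the partial from the right).
  doubled (with −9 where >9): 5 4 6 5 2 3 → sum 25
  kept as-is: 5 9 0 0 5 1 → sum 20
Total = 25 + 20 = 45.
Check digit = (10 − (45 mod 10)) mod 10 = 5.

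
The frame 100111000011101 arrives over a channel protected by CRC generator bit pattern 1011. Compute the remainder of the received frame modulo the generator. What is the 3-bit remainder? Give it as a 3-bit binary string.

Modulo-2 division of 100111000011101 by 1011:
  pos 0: 1001 XOR 1011 = 0010
  pos 2: 1011 XOR 1011 = 0000
  pos 10: 1110 XOR 1011 = 0101
  pos 11: 1011 XOR 1011 = 0000
Remainder = 000 (zero — the frame passes the CRC check).

000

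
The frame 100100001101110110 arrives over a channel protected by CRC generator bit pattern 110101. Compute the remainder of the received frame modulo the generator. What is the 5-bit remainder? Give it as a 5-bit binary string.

01101

Modulo-2 division of 100100001101110110 by 110101:
  pos 0: 100100 XOR 110101 = 010001
  pos 1: 100010 XOR 110101 = 010111
  pos 2: 101110 XOR 110101 = 011011
  pos 3: 110111 XOR 110101 = 000010
  pos 7: 101011 XOR 110101 = 011110
  pos 8: 111101 XOR 110101 = 001000
  pos 10: 100001 XOR 110101 = 010100
  pos 11: 101001 XOR 110101 = 011100
  pos 12: 111000 XOR 110101 = 001101
Remainder = 01101 (nonzero — an error is detected).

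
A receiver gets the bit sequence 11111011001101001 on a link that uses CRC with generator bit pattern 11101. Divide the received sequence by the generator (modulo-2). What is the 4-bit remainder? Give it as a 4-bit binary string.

0010

Modulo-2 division of 11111011001101001 by 11101:
  pos 0: 11111 XOR 11101 = 00010
  pos 3: 10011 XOR 11101 = 01110
  pos 4: 11100 XOR 11101 = 00001
  pos 8: 10110 XOR 11101 = 01011
  pos 9: 10111 XOR 11101 = 01010
  pos 10: 10100 XOR 11101 = 01001
  pos 11: 10010 XOR 11101 = 01111
  pos 12: 11111 XOR 11101 = 00010
Remainder = 0010 (nonzero — an error is detected).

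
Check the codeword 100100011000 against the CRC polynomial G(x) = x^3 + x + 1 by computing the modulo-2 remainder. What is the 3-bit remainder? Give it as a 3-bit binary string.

Modulo-2 division of 100100011000 by 1011:
  pos 0: 1001 XOR 1011 = 0010
  pos 2: 1000 XOR 1011 = 0011
  pos 4: 1101 XOR 1011 = 0110
  pos 5: 1101 XOR 1011 = 0110
  pos 6: 1100 XOR 1011 = 0111
  pos 7: 1110 XOR 1011 = 0101
  pos 8: 1010 XOR 1011 = 0001
Remainder = 001 (nonzero — an error is detected).

001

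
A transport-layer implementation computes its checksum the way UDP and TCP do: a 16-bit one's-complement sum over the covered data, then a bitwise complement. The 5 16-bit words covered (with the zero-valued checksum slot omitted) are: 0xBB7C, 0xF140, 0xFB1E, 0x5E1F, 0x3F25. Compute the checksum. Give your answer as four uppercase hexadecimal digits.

BADE

One's-complement addition (fold any carry out of bit 15 back into bit 0):
  0xBB7C + 0xF140 = 0x1ACBC → wrap carry → 0xACBD
  0xACBD + 0xFB1E = 0x1A7DB → wrap carry → 0xA7DC
  0xA7DC + 0x5E1F = 0x105FB → wrap carry → 0x05FC
  0x05FC + 0x3F25 = 0x04521
One's-complement sum = 0x4521.
Checksum = ~0x4521 & 0xFFFF = 0xBADE.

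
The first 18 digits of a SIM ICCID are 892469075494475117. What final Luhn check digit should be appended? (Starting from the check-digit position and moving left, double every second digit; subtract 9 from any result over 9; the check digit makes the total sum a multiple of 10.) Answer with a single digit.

1

Partial digits right→left: 7 1 1 5 7 4 4 9 4 5 7 0 9 6 4 2 9 8
Double every second digit counting from the check-digit position (so the 1st, 3rd, 5th, ... of the partial from the right).
  doubled (with −9 where >9): 5 2 5 8 8 5 9 8 9 → sum 59
  kept as-is: 1 5 4 9 5 0 6 2 8 → sum 40
Total = 59 + 40 = 99.
Check digit = (10 − (99 mod 10)) mod 10 = 1.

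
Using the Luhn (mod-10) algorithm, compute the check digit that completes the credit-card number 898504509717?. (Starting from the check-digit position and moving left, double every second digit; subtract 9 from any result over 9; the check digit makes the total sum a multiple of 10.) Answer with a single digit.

1

Partial digits right→left: 7 1 7 9 0 5 4 0 5 8 9 8
Double every second digit counting from the check-digit position (so the 1st, 3rd, 5th, ... of the partial from the right).
  doubled (with −9 where >9): 5 5 0 8 1 9 → sum 28
  kept as-is: 1 9 5 0 8 8 → sum 31
Total = 28 + 31 = 59.
Check digit = (10 − (59 mod 10)) mod 10 = 1.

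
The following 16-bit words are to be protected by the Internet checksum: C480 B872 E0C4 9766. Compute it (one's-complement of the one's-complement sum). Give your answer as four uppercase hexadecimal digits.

One's-complement addition (fold any carry out of bit 15 back into bit 0):
  0xC480 + 0xB872 = 0x17CF2 → wrap carry → 0x7CF3
  0x7CF3 + 0xE0C4 = 0x15DB7 → wrap carry → 0x5DB8
  0x5DB8 + 0x9766 = 0x0F51E
One's-complement sum = 0xF51E.
Checksum = ~0xF51E & 0xFFFF = 0x0AE1.

0AE1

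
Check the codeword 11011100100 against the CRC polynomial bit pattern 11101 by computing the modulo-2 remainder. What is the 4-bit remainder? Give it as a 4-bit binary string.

0000

Modulo-2 division of 11011100100 by 11101:
  pos 0: 11011 XOR 11101 = 00110
  pos 2: 11010 XOR 11101 = 00111
  pos 4: 11101 XOR 11101 = 00000
Remainder = 0000 (zero — the frame passes the CRC check).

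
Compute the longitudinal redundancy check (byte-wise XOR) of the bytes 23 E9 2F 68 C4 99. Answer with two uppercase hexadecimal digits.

D0

XOR the bytes together:
  start with 0x23
  0x23 ⊕ 0xE9 = 0xCA
  0xCA ⊕ 0x2F = 0xE5
  0xE5 ⊕ 0x68 = 0x8D
  0x8D ⊕ 0xC4 = 0x49
  0x49 ⊕ 0x99 = 0xD0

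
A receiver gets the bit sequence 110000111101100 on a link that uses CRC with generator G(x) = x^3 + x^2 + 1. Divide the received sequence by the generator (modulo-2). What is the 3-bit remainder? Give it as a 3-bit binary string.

Modulo-2 division of 110000111101100 by 1101:
  pos 0: 1100 XOR 1101 = 0001
  pos 3: 1001 XOR 1101 = 0100
  pos 4: 1001 XOR 1101 = 0100
  pos 5: 1001 XOR 1101 = 0100
  pos 6: 1001 XOR 1101 = 0100
  pos 7: 1000 XOR 1101 = 0101
  pos 8: 1011 XOR 1101 = 0110
  pos 9: 1101 XOR 1101 = 0000
Remainder = 000 (zero — the frame passes the CRC check).

000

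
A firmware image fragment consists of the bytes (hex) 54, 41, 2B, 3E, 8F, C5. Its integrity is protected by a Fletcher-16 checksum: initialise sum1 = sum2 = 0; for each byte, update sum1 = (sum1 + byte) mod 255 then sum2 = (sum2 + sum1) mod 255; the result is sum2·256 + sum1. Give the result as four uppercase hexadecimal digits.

8C54

Running sums (mod 255):
  after byte 0 (54): sum1=84, sum2=84
  after byte 1 (41): sum1=149, sum2=233
  after byte 2 (2B): sum1=192, sum2=170
  after byte 3 (3E): sum1=254, sum2=169
  after byte 4 (8F): sum1=142, sum2=56
  after byte 5 (C5): sum1=84, sum2=140
Checksum = sum2·256 + sum1 = 140·256 + 84 = 35924 = 0x8C54.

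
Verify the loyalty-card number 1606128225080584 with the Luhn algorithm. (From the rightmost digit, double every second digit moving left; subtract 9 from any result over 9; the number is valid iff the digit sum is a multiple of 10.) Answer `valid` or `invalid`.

valid

From the right, keep odd positions and double even positions (subtract 9 from any doubled value over 9):
  doubled (positions 2,4,...): 7 0 0 4 7 2 0 2 → sum 22
  kept (positions 1,3,...): 4 5 8 5 2 2 6 6 → sum 38
Total = 60.
60 mod 10 = 0, so the number is valid.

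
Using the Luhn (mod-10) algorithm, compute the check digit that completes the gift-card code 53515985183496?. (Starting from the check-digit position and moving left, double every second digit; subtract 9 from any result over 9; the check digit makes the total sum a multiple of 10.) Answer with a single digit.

Partial digits right→left: 6 9 4 3 8 1 5 8 9 5 1 5 3 5
Double every second digit counting from the check-digit position (so the 1st, 3rd, 5th, ... of the partial from the right).
  doubled (with −9 where >9): 3 8 7 1 9 2 6 → sum 36
  kept as-is: 9 3 1 8 5 5 5 → sum 36
Total = 36 + 36 = 72.
Check digit = (10 − (72 mod 10)) mod 10 = 8.

8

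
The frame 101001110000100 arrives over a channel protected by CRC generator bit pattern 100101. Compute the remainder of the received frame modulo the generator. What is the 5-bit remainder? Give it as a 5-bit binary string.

10100

Modulo-2 division of 101001110000100 by 100101:
  pos 0: 101001 XOR 100101 = 001100
  pos 2: 110011 XOR 100101 = 010110
  pos 3: 101100 XOR 100101 = 001001
  pos 5: 100100 XOR 100101 = 000001
Remainder = 10100 (nonzero — an error is detected).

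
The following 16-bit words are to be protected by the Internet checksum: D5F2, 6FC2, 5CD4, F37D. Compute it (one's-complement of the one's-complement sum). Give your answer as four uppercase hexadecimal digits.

One's-complement addition (fold any carry out of bit 15 back into bit 0):
  0xD5F2 + 0x6FC2 = 0x145B4 → wrap carry → 0x45B5
  0x45B5 + 0x5CD4 = 0x0A289
  0xA289 + 0xF37D = 0x19606 → wrap carry → 0x9607
One's-complement sum = 0x9607.
Checksum = ~0x9607 & 0xFFFF = 0x69F8.

69F8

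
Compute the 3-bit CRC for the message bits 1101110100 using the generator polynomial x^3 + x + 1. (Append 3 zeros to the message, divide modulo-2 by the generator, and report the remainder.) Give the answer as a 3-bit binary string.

001

Append 3 zeros: 1101110100000. Divide by 1011 (XOR where the leading bit is 1):
  pos 0: 1101 XOR 1011 = 0110
  pos 1: 1101 XOR 1011 = 0110
  pos 2: 1101 XOR 1011 = 0110
  pos 3: 1100 XOR 1011 = 0111
  pos 4: 1111 XOR 1011 = 0100
  pos 5: 1000 XOR 1011 = 0011
  pos 7: 1100 XOR 1011 = 0111
  pos 8: 1110 XOR 1011 = 0101
  pos 9: 1010 XOR 1011 = 0001
Remainder (last 3 bits) = 001. This is the CRC / FCS.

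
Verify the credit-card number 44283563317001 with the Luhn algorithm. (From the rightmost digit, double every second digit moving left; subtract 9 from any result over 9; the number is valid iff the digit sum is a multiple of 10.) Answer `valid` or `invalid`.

From the right, keep odd positions and double even positions (subtract 9 from any doubled value over 9):
  doubled (positions 2,4,...): 0 5 6 3 6 4 8 → sum 32
  kept (positions 1,3,...): 1 0 1 3 5 8 4 → sum 22
Total = 54.
54 mod 10 = 4, so the number is invalid.

invalid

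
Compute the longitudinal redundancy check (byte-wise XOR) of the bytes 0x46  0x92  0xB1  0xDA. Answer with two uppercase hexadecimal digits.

BF

XOR the bytes together:
  start with 0x46
  0x46 ⊕ 0x92 = 0xD4
  0xD4 ⊕ 0xB1 = 0x65
  0x65 ⊕ 0xDA = 0xBF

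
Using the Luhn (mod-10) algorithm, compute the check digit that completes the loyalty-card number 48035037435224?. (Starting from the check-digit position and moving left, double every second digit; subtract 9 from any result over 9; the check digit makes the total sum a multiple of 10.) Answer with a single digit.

1

Partial digits right→left: 4 2 2 5 3 4 7 3 0 5 3 0 8 4
Double every second digit counting from the check-digit position (so the 1st, 3rd, 5th, ... of the partial from the right).
  doubled (with −9 where >9): 8 4 6 5 0 6 7 → sum 36
  kept as-is: 2 5 4 3 5 0 4 → sum 23
Total = 36 + 23 = 59.
Check digit = (10 − (59 mod 10)) mod 10 = 1.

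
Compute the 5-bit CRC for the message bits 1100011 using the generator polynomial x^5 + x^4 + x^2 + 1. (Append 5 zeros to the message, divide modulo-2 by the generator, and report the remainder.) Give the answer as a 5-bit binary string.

00011

Append 5 zeros: 110001100000. Divide by 110101 (XOR where the leading bit is 1):
  pos 0: 110001 XOR 110101 = 000100
  pos 3: 100100 XOR 110101 = 010001
  pos 4: 100010 XOR 110101 = 010111
  pos 5: 101110 XOR 110101 = 011011
  pos 6: 110110 XOR 110101 = 000011
Remainder (last 5 bits) = 00011. This is the CRC / FCS.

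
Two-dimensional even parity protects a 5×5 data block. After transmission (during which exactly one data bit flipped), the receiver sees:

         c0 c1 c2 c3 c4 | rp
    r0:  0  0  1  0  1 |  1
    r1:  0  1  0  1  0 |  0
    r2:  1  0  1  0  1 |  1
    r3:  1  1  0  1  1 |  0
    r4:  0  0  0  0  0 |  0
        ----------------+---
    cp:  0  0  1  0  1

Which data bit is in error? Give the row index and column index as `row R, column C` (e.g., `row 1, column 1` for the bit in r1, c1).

Recompute each row's even parity and compare to rp:
  r0: data parity 0, sent rp 1 → mismatch
  r1: data parity 0, sent rp 0 → ok
  r2: data parity 1, sent rp 1 → ok
  r3: data parity 0, sent rp 0 → ok
  r4: data parity 0, sent rp 0 → ok
Recompute each column's even parity and compare to cp:
  c0: data parity 0, sent cp 0 → ok
  c1: data parity 0, sent cp 0 → ok
  c2: data parity 0, sent cp 1 → mismatch
  c3: data parity 0, sent cp 0 → ok
  c4: data parity 1, sent cp 1 → ok
Exactly one row (r0) and one column (c2) fail → the flipped bit is at their intersection.

row 0, column 2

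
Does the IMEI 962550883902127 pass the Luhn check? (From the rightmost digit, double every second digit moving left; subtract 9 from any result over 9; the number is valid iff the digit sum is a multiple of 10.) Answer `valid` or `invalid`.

From the right, keep odd positions and double even positions (subtract 9 from any doubled value over 9):
  doubled (positions 2,4,...): 4 4 9 7 0 1 3 → sum 28
  kept (positions 1,3,...): 7 1 0 3 8 5 2 9 → sum 35
Total = 63.
63 mod 10 = 3, so the number is invalid.

invalid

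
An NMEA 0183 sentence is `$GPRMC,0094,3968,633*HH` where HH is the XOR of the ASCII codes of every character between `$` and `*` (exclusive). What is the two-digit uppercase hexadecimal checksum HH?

58

XOR the ASCII codes of the payload characters:
  'G' = 0x47 → acc = 0x47
  'P' = 0x50 → acc = 0x17
  'R' = 0x52 → acc = 0x45
  'M' = 0x4D → acc = 0x08
  'C' = 0x43 → acc = 0x4B
  ',' = 0x2C → acc = 0x67
  '0' = 0x30 → acc = 0x57
  '0' = 0x30 → acc = 0x67
  '9' = 0x39 → acc = 0x5E
  '4' = 0x34 → acc = 0x6A
  ',' = 0x2C → acc = 0x46
  '3' = 0x33 → acc = 0x75
  '9' = 0x39 → acc = 0x4C
  '6' = 0x36 → acc = 0x7A
  '8' = 0x38 → acc = 0x42
  ',' = 0x2C → acc = 0x6E
  '6' = 0x36 → acc = 0x58
  '3' = 0x33 → acc = 0x6B
  '3' = 0x33 → acc = 0x58
Checksum = 0x58.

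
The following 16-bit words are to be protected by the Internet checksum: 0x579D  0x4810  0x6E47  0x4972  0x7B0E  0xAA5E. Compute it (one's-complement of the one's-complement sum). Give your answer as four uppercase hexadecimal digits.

832B

One's-complement addition (fold any carry out of bit 15 back into bit 0):
  0x579D + 0x4810 = 0x09FAD
  0x9FAD + 0x6E47 = 0x10DF4 → wrap carry → 0x0DF5
  0x0DF5 + 0x4972 = 0x05767
  0x5767 + 0x7B0E = 0x0D275
  0xD275 + 0xAA5E = 0x17CD3 → wrap carry → 0x7CD4
One's-complement sum = 0x7CD4.
Checksum = ~0x7CD4 & 0xFFFF = 0x832B.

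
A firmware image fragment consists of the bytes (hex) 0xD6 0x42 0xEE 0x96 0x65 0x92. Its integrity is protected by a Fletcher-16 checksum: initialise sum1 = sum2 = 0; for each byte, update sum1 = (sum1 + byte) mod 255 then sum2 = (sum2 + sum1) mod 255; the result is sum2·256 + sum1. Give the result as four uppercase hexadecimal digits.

Running sums (mod 255):
  after byte 0 (0xD6): sum1=214, sum2=214
  after byte 1 (0x42): sum1=25, sum2=239
  after byte 2 (0xEE): sum1=8, sum2=247
  after byte 3 (0x96): sum1=158, sum2=150
  after byte 4 (0x65): sum1=4, sum2=154
  after byte 5 (0x92): sum1=150, sum2=49
Checksum = sum2·256 + sum1 = 49·256 + 150 = 12694 = 0x3196.

3196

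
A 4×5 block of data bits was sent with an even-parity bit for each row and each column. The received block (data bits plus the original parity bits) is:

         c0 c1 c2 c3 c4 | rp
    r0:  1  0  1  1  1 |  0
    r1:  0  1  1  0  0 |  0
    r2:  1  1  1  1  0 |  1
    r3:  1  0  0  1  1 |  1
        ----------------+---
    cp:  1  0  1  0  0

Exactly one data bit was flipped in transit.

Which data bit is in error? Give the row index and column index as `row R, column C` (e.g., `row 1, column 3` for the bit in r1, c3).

Recompute each row's even parity and compare to rp:
  r0: data parity 0, sent rp 0 → ok
  r1: data parity 0, sent rp 0 → ok
  r2: data parity 0, sent rp 1 → mismatch
  r3: data parity 1, sent rp 1 → ok
Recompute each column's even parity and compare to cp:
  c0: data parity 1, sent cp 1 → ok
  c1: data parity 0, sent cp 0 → ok
  c2: data parity 1, sent cp 1 → ok
  c3: data parity 1, sent cp 0 → mismatch
  c4: data parity 0, sent cp 0 → ok
Exactly one row (r2) and one column (c3) fail → the flipped bit is at their intersection.

row 2, column 3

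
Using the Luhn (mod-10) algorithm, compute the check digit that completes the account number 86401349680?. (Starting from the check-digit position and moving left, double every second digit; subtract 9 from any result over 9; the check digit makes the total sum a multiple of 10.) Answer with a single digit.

6

Partial digits right→left: 0 8 6 9 4 3 1 0 4 6 8
Double every second digit counting from the check-digit position (so the 1st, 3rd, 5th, ... of the partial from the right).
  doubled (with −9 where >9): 0 3 8 2 8 7 → sum 28
  kept as-is: 8 9 3 0 6 → sum 26
Total = 28 + 26 = 54.
Check digit = (10 − (54 mod 10)) mod 10 = 6.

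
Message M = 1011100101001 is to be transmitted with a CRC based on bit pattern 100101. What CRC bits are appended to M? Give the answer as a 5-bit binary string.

Append 5 zeros: 101110010100100000. Divide by 100101 (XOR where the leading bit is 1):
  pos 0: 101110 XOR 100101 = 001011
  pos 2: 101101 XOR 100101 = 001000
  pos 4: 100001 XOR 100101 = 000100
  pos 7: 100001 XOR 100101 = 000100
  pos 10: 100000 XOR 100101 = 000101
Remainder (last 5 bits) = 10100. This is the CRC / FCS.

10100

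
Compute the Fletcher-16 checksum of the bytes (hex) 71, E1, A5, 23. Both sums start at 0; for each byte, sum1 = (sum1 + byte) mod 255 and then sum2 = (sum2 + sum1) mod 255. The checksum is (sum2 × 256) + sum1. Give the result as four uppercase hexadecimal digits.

D91C

Running sums (mod 255):
  after byte 0 (71): sum1=113, sum2=113
  after byte 1 (E1): sum1=83, sum2=196
  after byte 2 (A5): sum1=248, sum2=189
  after byte 3 (23): sum1=28, sum2=217
Checksum = sum2·256 + sum1 = 217·256 + 28 = 55580 = 0xD91C.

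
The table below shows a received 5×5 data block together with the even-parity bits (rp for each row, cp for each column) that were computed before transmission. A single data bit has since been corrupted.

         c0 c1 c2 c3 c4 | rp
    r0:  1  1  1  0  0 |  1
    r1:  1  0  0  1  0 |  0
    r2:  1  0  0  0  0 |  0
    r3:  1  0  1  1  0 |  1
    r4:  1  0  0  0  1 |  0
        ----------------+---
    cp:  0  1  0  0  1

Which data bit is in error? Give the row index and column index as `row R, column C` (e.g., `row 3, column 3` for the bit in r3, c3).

row 2, column 0

Recompute each row's even parity and compare to rp:
  r0: data parity 1, sent rp 1 → ok
  r1: data parity 0, sent rp 0 → ok
  r2: data parity 1, sent rp 0 → mismatch
  r3: data parity 1, sent rp 1 → ok
  r4: data parity 0, sent rp 0 → ok
Recompute each column's even parity and compare to cp:
  c0: data parity 1, sent cp 0 → mismatch
  c1: data parity 1, sent cp 1 → ok
  c2: data parity 0, sent cp 0 → ok
  c3: data parity 0, sent cp 0 → ok
  c4: data parity 1, sent cp 1 → ok
Exactly one row (r2) and one column (c0) fail → the flipped bit is at their intersection.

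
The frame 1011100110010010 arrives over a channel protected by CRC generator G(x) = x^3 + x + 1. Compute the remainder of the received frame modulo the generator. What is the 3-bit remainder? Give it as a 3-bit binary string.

Modulo-2 division of 1011100110010010 by 1011:
  pos 0: 1011 XOR 1011 = 0000
  pos 4: 1001 XOR 1011 = 0010
  pos 6: 1010 XOR 1011 = 0001
  pos 9: 1010 XOR 1011 = 0001
  pos 12: 1010 XOR 1011 = 0001
Remainder = 001 (nonzero — an error is detected).

001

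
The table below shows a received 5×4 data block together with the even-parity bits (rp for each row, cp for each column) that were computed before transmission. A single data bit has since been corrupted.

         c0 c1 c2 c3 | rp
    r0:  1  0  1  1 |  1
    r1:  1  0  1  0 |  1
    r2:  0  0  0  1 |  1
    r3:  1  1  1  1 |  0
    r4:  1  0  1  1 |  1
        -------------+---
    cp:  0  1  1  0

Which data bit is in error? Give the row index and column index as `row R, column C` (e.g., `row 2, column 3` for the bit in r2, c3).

row 1, column 2

Recompute each row's even parity and compare to rp:
  r0: data parity 1, sent rp 1 → ok
  r1: data parity 0, sent rp 1 → mismatch
  r2: data parity 1, sent rp 1 → ok
  r3: data parity 0, sent rp 0 → ok
  r4: data parity 1, sent rp 1 → ok
Recompute each column's even parity and compare to cp:
  c0: data parity 0, sent cp 0 → ok
  c1: data parity 1, sent cp 1 → ok
  c2: data parity 0, sent cp 1 → mismatch
  c3: data parity 0, sent cp 0 → ok
Exactly one row (r1) and one column (c2) fail → the flipped bit is at their intersection.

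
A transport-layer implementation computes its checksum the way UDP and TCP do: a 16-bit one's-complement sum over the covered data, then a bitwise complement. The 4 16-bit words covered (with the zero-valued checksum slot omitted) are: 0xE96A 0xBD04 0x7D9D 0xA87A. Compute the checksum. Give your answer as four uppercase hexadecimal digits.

One's-complement addition (fold any carry out of bit 15 back into bit 0):
  0xE96A + 0xBD04 = 0x1A66E → wrap carry → 0xA66F
  0xA66F + 0x7D9D = 0x1240C → wrap carry → 0x240D
  0x240D + 0xA87A = 0x0CC87
One's-complement sum = 0xCC87.
Checksum = ~0xCC87 & 0xFFFF = 0x3378.

3378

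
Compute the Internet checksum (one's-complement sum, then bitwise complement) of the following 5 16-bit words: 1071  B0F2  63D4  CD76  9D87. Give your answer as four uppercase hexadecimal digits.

One's-complement addition (fold any carry out of bit 15 back into bit 0):
  0x1071 + 0xB0F2 = 0x0C163
  0xC163 + 0x63D4 = 0x12537 → wrap carry → 0x2538
  0x2538 + 0xCD76 = 0x0F2AE
  0xF2AE + 0x9D87 = 0x19035 → wrap carry → 0x9036
One's-complement sum = 0x9036.
Checksum = ~0x9036 & 0xFFFF = 0x6FC9.

6FC9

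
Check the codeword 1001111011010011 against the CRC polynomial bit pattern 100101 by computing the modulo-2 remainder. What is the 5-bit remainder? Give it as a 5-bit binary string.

10000

Modulo-2 division of 1001111011010011 by 100101:
  pos 0: 100111 XOR 100101 = 000010
  pos 4: 101011 XOR 100101 = 001110
  pos 6: 111001 XOR 100101 = 011100
  pos 7: 111000 XOR 100101 = 011101
  pos 8: 111010 XOR 100101 = 011111
  pos 9: 111111 XOR 100101 = 011010
  pos 10: 110101 XOR 100101 = 010000
Remainder = 10000 (nonzero — an error is detected).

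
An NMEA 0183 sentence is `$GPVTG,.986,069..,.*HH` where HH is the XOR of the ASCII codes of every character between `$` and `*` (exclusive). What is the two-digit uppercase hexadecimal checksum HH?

XOR the ASCII codes of the payload characters:
  'G' = 0x47 → acc = 0x47
  'P' = 0x50 → acc = 0x17
  'V' = 0x56 → acc = 0x41
  'T' = 0x54 → acc = 0x15
  'G' = 0x47 → acc = 0x52
  ',' = 0x2C → acc = 0x7E
  '.' = 0x2E → acc = 0x50
  '9' = 0x39 → acc = 0x69
  '8' = 0x38 → acc = 0x51
  '6' = 0x36 → acc = 0x67
  ',' = 0x2C → acc = 0x4B
  '0' = 0x30 → acc = 0x7B
  '6' = 0x36 → acc = 0x4D
  '9' = 0x39 → acc = 0x74
  '.' = 0x2E → acc = 0x5A
  '.' = 0x2E → acc = 0x74
  ',' = 0x2C → acc = 0x58
  '.' = 0x2E → acc = 0x76
Checksum = 0x76.

76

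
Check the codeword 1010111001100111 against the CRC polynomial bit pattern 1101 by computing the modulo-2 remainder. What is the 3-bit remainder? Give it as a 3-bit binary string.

Modulo-2 division of 1010111001100111 by 1101:
  pos 0: 1010 XOR 1101 = 0111
  pos 1: 1111 XOR 1101 = 0010
  pos 3: 1011 XOR 1101 = 0110
  pos 4: 1100 XOR 1101 = 0001
  pos 7: 1011 XOR 1101 = 0110
  pos 8: 1100 XOR 1101 = 0001
  pos 11: 1011 XOR 1101 = 0110
  pos 12: 1101 XOR 1101 = 0000
Remainder = 000 (zero — the frame passes the CRC check).

000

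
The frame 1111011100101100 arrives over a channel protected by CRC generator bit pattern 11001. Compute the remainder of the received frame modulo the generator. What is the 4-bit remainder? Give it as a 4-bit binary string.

1110

Modulo-2 division of 1111011100101100 by 11001:
  pos 0: 11110 XOR 11001 = 00111
  pos 2: 11111 XOR 11001 = 00110
  pos 4: 11010 XOR 11001 = 00011
  pos 7: 11010 XOR 11001 = 00011
  pos 10: 11110 XOR 11001 = 00111
Remainder = 1110 (nonzero — an error is detected).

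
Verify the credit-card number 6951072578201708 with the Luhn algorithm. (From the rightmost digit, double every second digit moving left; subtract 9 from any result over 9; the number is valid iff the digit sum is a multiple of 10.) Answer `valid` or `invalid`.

invalid

From the right, keep odd positions and double even positions (subtract 9 from any doubled value over 9):
  doubled (positions 2,4,...): 0 2 4 5 4 0 1 3 → sum 19
  kept (positions 1,3,...): 8 7 0 8 5 7 1 9 → sum 45
Total = 64.
64 mod 10 = 4, so the number is invalid.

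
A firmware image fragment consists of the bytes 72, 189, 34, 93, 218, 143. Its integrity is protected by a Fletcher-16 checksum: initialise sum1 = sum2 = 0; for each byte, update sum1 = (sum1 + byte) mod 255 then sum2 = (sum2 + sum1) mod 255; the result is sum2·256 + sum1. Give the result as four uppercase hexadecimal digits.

4CEF

Running sums (mod 255):
  after byte 0 (72): sum1=72, sum2=72
  after byte 1 (189): sum1=6, sum2=78
  after byte 2 (34): sum1=40, sum2=118
  after byte 3 (93): sum1=133, sum2=251
  after byte 4 (218): sum1=96, sum2=92
  after byte 5 (143): sum1=239, sum2=76
Checksum = sum2·256 + sum1 = 76·256 + 239 = 19695 = 0x4CEF.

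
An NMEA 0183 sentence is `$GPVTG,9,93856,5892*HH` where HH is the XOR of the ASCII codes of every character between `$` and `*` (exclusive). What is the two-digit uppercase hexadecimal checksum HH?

70

XOR the ASCII codes of the payload characters:
  'G' = 0x47 → acc = 0x47
  'P' = 0x50 → acc = 0x17
  'V' = 0x56 → acc = 0x41
  'T' = 0x54 → acc = 0x15
  'G' = 0x47 → acc = 0x52
  ',' = 0x2C → acc = 0x7E
  '9' = 0x39 → acc = 0x47
  ',' = 0x2C → acc = 0x6B
  '9' = 0x39 → acc = 0x52
  '3' = 0x33 → acc = 0x61
  '8' = 0x38 → acc = 0x59
  '5' = 0x35 → acc = 0x6C
  '6' = 0x36 → acc = 0x5A
  ',' = 0x2C → acc = 0x76
  '5' = 0x35 → acc = 0x43
  '8' = 0x38 → acc = 0x7B
  '9' = 0x39 → acc = 0x42
  '2' = 0x32 → acc = 0x70
Checksum = 0x70.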